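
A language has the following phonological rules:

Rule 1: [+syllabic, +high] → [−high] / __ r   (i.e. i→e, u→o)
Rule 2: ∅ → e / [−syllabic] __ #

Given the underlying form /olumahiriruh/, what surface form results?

olumahereruhe

Rule 1 (pre-rhotic lowering): /i/ is a high vowel immediately before /r/, so it lowers to [e]. /i/ is a high vowel immediately before /r/, so it lowers to [e]. /olumahiriruh/ → olumahereruh.
Rule 2 (final e-epenthesis): the form ends in the consonant /h/, so [e] is inserted word-finally. /olumahereruh/ → olumahereruhe.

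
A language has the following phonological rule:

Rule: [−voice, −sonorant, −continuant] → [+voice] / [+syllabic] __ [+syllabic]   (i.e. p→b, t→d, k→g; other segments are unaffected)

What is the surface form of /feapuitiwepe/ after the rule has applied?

/p/ is a voiceless stop between vowels /a/ and /u/, so it voices to [b].
/t/ is a voiceless stop between vowels /i/ and /i/, so it voices to [d].
/p/ is a voiceless stop between vowels /e/ and /e/, so it voices to [b].
Surface form: [feabuidiwebe].

feabuidiwebe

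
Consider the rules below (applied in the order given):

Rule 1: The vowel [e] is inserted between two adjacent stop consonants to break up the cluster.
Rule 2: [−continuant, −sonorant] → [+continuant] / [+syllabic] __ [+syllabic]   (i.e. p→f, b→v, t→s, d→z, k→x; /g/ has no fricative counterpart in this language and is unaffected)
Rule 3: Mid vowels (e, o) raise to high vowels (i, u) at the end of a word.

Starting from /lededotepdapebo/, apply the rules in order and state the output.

lezezosefezafevu

Rule 1 (stop-cluster e-epenthesis): /p/ and /d/ form a stop–stop cluster, so [e] is inserted between them. /lededotepdapebo/ → lededotepedapebo.
Rule 2 (intervocalic spirantization): /d/ is a stop between vowels /e/ and /e/, so it spirantizes to the fricative [z]. /d/ is a stop between vowels /e/ and /o/, so it spirantizes to the fricative [z]. /t/ is a stop between vowels /o/ and /e/, so it spirantizes to the fricative [s]. /p/ is a stop between vowels /e/ and /e/, so it spirantizes to the fricative [f]. /d/ is a stop between vowels /e/ and /a/, so it spirantizes to the fricative [z]. /p/ is a stop between vowels /a/ and /e/, so it spirantizes to the fricative [f]. /b/ is a stop between vowels /e/ and /o/, so it spirantizes to the fricative [v]. /lededotepedapebo/ → lezezosefezafevo.
Rule 3 (final vowel raising): /o/ is a mid vowel in word-final position, so it raises to [u]. /lezezosefezafevo/ → lezezosefezafevu.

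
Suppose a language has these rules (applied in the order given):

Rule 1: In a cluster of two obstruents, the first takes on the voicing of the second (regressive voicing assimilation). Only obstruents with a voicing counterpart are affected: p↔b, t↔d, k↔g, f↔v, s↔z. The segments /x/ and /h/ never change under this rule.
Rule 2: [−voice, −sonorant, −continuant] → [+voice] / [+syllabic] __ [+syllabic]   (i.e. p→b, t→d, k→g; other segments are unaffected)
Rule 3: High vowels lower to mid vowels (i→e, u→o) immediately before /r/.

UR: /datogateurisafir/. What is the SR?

dadogadeorisafer

Rule 1 (regressive voicing assimilation): no segment meets the environment; /datogateurisafir/ is unchanged.
Rule 2 (intervocalic voicing): /t/ is a voiceless stop between vowels /a/ and /o/, so it voices to [d]. /t/ is a voiceless stop between vowels /a/ and /e/, so it voices to [d]. /datogateurisafir/ → dadogadeurisafir.
Rule 3 (pre-rhotic lowering): /u/ is a high vowel immediately before /r/, so it lowers to [o]. /i/ is a high vowel immediately before /r/, so it lowers to [e]. /dadogadeurisafir/ → dadogadeorisafer.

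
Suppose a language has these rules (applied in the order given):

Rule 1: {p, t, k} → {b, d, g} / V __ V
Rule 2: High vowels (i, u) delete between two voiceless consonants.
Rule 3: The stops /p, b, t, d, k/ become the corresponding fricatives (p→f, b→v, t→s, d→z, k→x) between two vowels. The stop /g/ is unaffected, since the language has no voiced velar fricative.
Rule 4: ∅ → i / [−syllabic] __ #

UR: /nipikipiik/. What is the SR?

Rule 1 (intervocalic voicing): /p/ is a voiceless stop between vowels /i/ and /i/, so it voices to [b]. /k/ is a voiceless stop between vowels /i/ and /i/, so it voices to [g]. /p/ is a voiceless stop between vowels /i/ and /i/, so it voices to [b]. /nipikipiik/ → nibigibiik.
Rule 2 (high vowel syncope): no segment meets the environment; /nibigibiik/ is unchanged.
Rule 3 (intervocalic spirantization): /b/ is a stop between vowels /i/ and /i/, so it spirantizes to the fricative [v]. /b/ is a stop between vowels /i/ and /i/, so it spirantizes to the fricative [v]. /nibigibiik/ → nivigiviik.
Rule 4 (final i-epenthesis): the form ends in the consonant /k/, so [i] is inserted word-finally. /nivigiviik/ → nivigiviiki.

nivigiviiki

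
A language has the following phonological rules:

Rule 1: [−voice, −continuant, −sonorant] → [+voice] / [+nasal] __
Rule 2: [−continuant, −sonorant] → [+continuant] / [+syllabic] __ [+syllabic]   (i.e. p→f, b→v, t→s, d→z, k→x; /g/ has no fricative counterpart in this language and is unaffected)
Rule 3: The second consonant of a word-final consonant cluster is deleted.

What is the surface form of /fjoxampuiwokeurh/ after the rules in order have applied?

Rule 1 (post-nasal voicing): /p/ is a voiceless stop immediately after the nasal /m/, so it voices to [b]. /fjoxampuiwokeurh/ → fjoxambuiwokeurh.
Rule 2 (intervocalic spirantization): /k/ is a stop between vowels /o/ and /e/, so it spirantizes to the fricative [x]. /fjoxambuiwokeurh/ → fjoxambuiwoxeurh.
Rule 3 (final cluster simplification): /h/ is the second consonant of a word-final cluster /rh/, so it deletes. /fjoxambuiwoxeurh/ → fjoxambuiwoxeur.

fjoxambuiwoxeur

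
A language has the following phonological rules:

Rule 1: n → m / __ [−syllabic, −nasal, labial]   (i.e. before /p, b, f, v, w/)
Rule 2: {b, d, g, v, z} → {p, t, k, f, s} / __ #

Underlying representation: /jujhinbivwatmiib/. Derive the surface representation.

jujhimbivwatmiip

Rule 1 (nasal place assimilation): /n/ precedes the labial consonant /b/, so it assimilates in place to [m]. /jujhinbivwatmiib/ → jujhimbivwatmiib.
Rule 2 (final devoicing): /b/ is a voiced obstruent in word-final position, so it devoices to [p]. /jujhimbivwatmiib/ → jujhimbivwatmiip.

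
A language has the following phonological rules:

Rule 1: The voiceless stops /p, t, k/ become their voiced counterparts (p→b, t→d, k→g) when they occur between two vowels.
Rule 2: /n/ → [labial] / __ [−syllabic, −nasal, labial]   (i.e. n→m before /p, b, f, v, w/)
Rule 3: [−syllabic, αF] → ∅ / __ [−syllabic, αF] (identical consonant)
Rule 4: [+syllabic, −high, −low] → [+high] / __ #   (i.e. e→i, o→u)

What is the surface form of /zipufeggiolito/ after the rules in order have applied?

Rule 1 (intervocalic voicing): /p/ is a voiceless stop between vowels /i/ and /u/, so it voices to [b]. /t/ is a voiceless stop between vowels /i/ and /o/, so it voices to [d]. /zipufeggiolito/ → zibufeggiolido.
Rule 2 (nasal place assimilation): no segment meets the environment; /zibufeggiolido/ is unchanged.
Rule 3 (degemination): /gg/ is a geminate; the first /g/ deletes. /zibufeggiolido/ → zibufegiolido.
Rule 4 (final vowel raising): /o/ is a mid vowel in word-final position, so it raises to [u]. /zibufegiolido/ → zibufegiolidu.

zibufegiolidu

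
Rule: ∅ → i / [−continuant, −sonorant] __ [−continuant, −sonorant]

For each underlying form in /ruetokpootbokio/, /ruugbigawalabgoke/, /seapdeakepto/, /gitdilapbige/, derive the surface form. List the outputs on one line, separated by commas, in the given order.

ruetokipootibokio, ruugibigawalabigoke, seapideakepito, gitidilapibige

/ruetokpootbokio/: /k/ and /p/ form a stop–stop cluster, so [i] is inserted between them. /t/ and /b/ form a stop–stop cluster, so [i] is inserted between them. → [ruetokipootibokio].
/ruugbigawalabgoke/: /g/ and /b/ form a stop–stop cluster, so [i] is inserted between them. /b/ and /g/ form a stop–stop cluster, so [i] is inserted between them. → [ruugibigawalabigoke].
/seapdeakepto/: /p/ and /d/ form a stop–stop cluster, so [i] is inserted between them. /p/ and /t/ form a stop–stop cluster, so [i] is inserted between them. → [seapideakepito].
/gitdilapbige/: /t/ and /d/ form a stop–stop cluster, so [i] is inserted between them. /p/ and /b/ form a stop–stop cluster, so [i] is inserted between them. → [gitidilapibige].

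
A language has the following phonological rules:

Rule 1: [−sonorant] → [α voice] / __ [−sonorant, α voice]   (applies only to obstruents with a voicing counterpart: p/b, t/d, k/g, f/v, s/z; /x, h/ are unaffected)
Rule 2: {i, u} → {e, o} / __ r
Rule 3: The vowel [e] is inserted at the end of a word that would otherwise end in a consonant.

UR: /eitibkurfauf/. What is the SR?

eitipkorfaufe

Rule 1 (regressive voicing assimilation): /b/ precedes the voiceless obstruent /k/, so it devoices to [p] by assimilation. /eitibkurfauf/ → eitipkurfauf.
Rule 2 (pre-rhotic lowering): /u/ is a high vowel immediately before /r/, so it lowers to [o]. /eitipkurfauf/ → eitipkorfauf.
Rule 3 (final e-epenthesis): the form ends in the consonant /f/, so [e] is inserted word-finally. /eitipkorfauf/ → eitipkorfaufe.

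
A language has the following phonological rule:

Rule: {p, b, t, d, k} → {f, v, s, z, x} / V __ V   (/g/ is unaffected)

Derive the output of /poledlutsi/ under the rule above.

poledlutsi

No segment of /poledlutsi/ meets the structural description of the rule, so the form surfaces unchanged.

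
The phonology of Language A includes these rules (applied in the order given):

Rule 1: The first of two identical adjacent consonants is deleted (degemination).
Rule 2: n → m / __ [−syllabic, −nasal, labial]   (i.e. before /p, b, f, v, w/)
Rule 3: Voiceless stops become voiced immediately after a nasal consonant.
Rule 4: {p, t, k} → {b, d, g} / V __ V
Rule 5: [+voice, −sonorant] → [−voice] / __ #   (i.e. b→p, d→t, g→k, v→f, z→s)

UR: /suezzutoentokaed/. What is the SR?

suezudoendogaet

Rule 1 (degemination): /zz/ is a geminate; the first /z/ deletes. /suezzutoentokaed/ → suezutoentokaed.
Rule 2 (nasal place assimilation): no segment meets the environment; /suezutoentokaed/ is unchanged.
Rule 3 (post-nasal voicing): /t/ is a voiceless stop immediately after the nasal /n/, so it voices to [d]. /suezutoentokaed/ → suezutoendokaed.
Rule 4 (intervocalic voicing): /t/ is a voiceless stop between vowels /u/ and /o/, so it voices to [d]. /k/ is a voiceless stop between vowels /o/ and /a/, so it voices to [g]. /suezutoendokaed/ → suezudoendogaed.
Rule 5 (final devoicing): /d/ is a voiced obstruent in word-final position, so it devoices to [t]. /suezudoendogaed/ → suezudoendogaet.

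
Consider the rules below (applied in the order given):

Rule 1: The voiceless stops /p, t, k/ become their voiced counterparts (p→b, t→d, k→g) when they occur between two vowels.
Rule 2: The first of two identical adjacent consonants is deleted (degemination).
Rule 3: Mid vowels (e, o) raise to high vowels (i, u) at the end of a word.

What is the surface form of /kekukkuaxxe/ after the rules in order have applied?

kegukuaxi

Rule 1 (intervocalic voicing): /k/ is a voiceless stop between vowels /e/ and /u/, so it voices to [g]. /kekukkuaxxe/ → kegukkuaxxe.
Rule 2 (degemination): /kk/ is a geminate; the first /k/ deletes. /xx/ is a geminate; the first /x/ deletes. /kegukkuaxxe/ → kegukuaxe.
Rule 3 (final vowel raising): /e/ is a mid vowel in word-final position, so it raises to [i]. /kegukuaxe/ → kegukuaxi.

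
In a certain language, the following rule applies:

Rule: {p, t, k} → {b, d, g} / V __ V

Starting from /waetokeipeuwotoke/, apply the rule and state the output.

waedogeibeuwodoge

/t/ is a voiceless stop between vowels /e/ and /o/, so it voices to [d].
/k/ is a voiceless stop between vowels /o/ and /e/, so it voices to [g].
/p/ is a voiceless stop between vowels /i/ and /e/, so it voices to [b].
/t/ is a voiceless stop between vowels /o/ and /o/, so it voices to [d].
/k/ is a voiceless stop between vowels /o/ and /e/, so it voices to [g].
Surface form: [waedogeibeuwodoge].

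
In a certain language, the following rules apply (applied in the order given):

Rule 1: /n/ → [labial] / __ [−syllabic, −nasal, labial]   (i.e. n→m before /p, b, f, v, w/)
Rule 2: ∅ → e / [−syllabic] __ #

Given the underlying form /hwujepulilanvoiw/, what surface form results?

Rule 1 (nasal place assimilation): /n/ precedes the labial consonant /v/, so it assimilates in place to [m]. /hwujepulilanvoiw/ → hwujepulilamvoiw.
Rule 2 (final e-epenthesis): the form ends in the consonant /w/, so [e] is inserted word-finally. /hwujepulilamvoiw/ → hwujepulilamvoiwe.

hwujepulilamvoiwe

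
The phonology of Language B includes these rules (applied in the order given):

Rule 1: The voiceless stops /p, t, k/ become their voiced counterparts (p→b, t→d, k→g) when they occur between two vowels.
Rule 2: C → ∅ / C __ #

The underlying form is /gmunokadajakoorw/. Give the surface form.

gmunogadajagoor

Rule 1 (intervocalic voicing): /k/ is a voiceless stop between vowels /o/ and /a/, so it voices to [g]. /k/ is a voiceless stop between vowels /a/ and /o/, so it voices to [g]. /gmunokadajakoorw/ → gmunogadajagoorw.
Rule 2 (final cluster simplification): /w/ is the second consonant of a word-final cluster /rw/, so it deletes. /gmunogadajagoorw/ → gmunogadajagoor.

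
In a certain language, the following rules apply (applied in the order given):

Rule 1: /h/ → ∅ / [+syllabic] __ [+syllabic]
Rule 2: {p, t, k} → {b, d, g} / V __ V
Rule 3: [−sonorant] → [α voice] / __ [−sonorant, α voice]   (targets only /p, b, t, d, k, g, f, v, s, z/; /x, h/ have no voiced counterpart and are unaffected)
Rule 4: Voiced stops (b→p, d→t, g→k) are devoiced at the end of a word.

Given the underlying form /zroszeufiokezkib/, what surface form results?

Rule 1 (intervocalic h-deletion): no segment meets the environment; /zroszeufiokezkib/ is unchanged.
Rule 2 (intervocalic voicing): /k/ is a voiceless stop between vowels /o/ and /e/, so it voices to [g]. /zroszeufiokezkib/ → zroszeufiogezkib.
Rule 3 (regressive voicing assimilation): /s/ precedes the voiced obstruent /z/, so it voices to [z] by assimilation. /z/ precedes the voiceless obstruent /k/, so it devoices to [s] by assimilation. /zroszeufiogezkib/ → zrozzeufiogeskib.
Rule 4 (final devoicing): /b/ is a voiced stop in word-final position, so it devoices to [p]. /zrozzeufiogeskib/ → zrozzeufiogeskip.

zrozzeufiogeskip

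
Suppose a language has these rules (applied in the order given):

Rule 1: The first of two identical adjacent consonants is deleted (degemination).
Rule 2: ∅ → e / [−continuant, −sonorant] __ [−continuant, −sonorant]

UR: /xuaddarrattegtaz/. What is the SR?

xuadarategetaz

Rule 1 (degemination): /dd/ is a geminate; the first /d/ deletes. /rr/ is a geminate; the first /r/ deletes. /tt/ is a geminate; the first /t/ deletes. /xuaddarrattegtaz/ → xuadarategtaz.
Rule 2 (stop-cluster e-epenthesis): /g/ and /t/ form a stop–stop cluster, so [e] is inserted between them. /xuadarategtaz/ → xuadarategetaz.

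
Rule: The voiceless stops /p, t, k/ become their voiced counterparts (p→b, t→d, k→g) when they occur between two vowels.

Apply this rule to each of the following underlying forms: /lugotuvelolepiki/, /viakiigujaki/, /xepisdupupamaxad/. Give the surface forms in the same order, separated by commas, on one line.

lugoduvelolebigi, viagiigujagi, xebisdububamaxad

/lugotuvelolepiki/: /t/ is a voiceless stop between vowels /o/ and /u/, so it voices to [d]. /p/ is a voiceless stop between vowels /e/ and /i/, so it voices to [b]. /k/ is a voiceless stop between vowels /i/ and /i/, so it voices to [g]. → [lugoduvelolebigi].
/viakiigujaki/: /k/ is a voiceless stop between vowels /a/ and /i/, so it voices to [g]. /k/ is a voiceless stop between vowels /a/ and /i/, so it voices to [g]. → [viagiigujagi].
/xepisdupupamaxad/: /p/ is a voiceless stop between vowels /e/ and /i/, so it voices to [b]. /p/ is a voiceless stop between vowels /u/ and /u/, so it voices to [b]. /p/ is a voiceless stop between vowels /u/ and /a/, so it voices to [b]. → [xebisdububamaxad].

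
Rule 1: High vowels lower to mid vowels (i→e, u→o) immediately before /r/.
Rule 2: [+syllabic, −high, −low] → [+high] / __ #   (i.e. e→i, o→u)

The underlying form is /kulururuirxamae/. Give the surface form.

Rule 1 (pre-rhotic lowering): /u/ is a high vowel immediately before /r/, so it lowers to [o]. /u/ is a high vowel immediately before /r/, so it lowers to [o]. /i/ is a high vowel immediately before /r/, so it lowers to [e]. /kulururuirxamae/ → kulororuerxamae.
Rule 2 (final vowel raising): /e/ is a mid vowel in word-final position, so it raises to [i]. /kulororuerxamae/ → kulororuerxamai.

kulororuerxamai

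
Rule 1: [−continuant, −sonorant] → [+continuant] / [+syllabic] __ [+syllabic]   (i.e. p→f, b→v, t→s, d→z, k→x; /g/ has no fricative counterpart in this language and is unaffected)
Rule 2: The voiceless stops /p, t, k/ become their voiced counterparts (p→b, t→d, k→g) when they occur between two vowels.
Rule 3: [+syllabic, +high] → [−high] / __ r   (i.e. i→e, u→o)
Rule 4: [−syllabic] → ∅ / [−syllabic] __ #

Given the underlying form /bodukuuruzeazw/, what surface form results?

Rule 1 (intervocalic spirantization): /d/ is a stop between vowels /o/ and /u/, so it spirantizes to the fricative [z]. /k/ is a stop between vowels /u/ and /u/, so it spirantizes to the fricative [x]. /bodukuuruzeazw/ → bozuxuuruzeazw.
Rule 2 (intervocalic voicing): no segment meets the environment; /bozuxuuruzeazw/ is unchanged.
Rule 3 (pre-rhotic lowering): /u/ is a high vowel immediately before /r/, so it lowers to [o]. /bozuxuuruzeazw/ → bozuxuoruzeazw.
Rule 4 (final cluster simplification): /w/ is the second consonant of a word-final cluster /zw/, so it deletes. /bozuxuoruzeazw/ → bozuxuoruzeaz.

bozuxuoruzeaz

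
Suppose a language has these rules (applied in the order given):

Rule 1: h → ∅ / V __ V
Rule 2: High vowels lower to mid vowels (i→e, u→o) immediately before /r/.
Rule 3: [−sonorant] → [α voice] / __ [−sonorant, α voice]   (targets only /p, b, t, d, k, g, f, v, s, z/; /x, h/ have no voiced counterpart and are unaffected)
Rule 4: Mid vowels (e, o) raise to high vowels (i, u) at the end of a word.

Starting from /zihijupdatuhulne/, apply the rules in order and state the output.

ziijubdatuulni

Rule 1 (intervocalic h-deletion): /h/ occurs between vowels /i/ and /i/, so it deletes. /h/ occurs between vowels /u/ and /u/, so it deletes. /zihijupdatuhulne/ → ziijupdatuulne.
Rule 2 (pre-rhotic lowering): no segment meets the environment; /ziijupdatuulne/ is unchanged.
Rule 3 (regressive voicing assimilation): /p/ precedes the voiced obstruent /d/, so it voices to [b] by assimilation. /ziijupdatuulne/ → ziijubdatuulne.
Rule 4 (final vowel raising): /e/ is a mid vowel in word-final position, so it raises to [i]. /ziijubdatuulne/ → ziijubdatuulni.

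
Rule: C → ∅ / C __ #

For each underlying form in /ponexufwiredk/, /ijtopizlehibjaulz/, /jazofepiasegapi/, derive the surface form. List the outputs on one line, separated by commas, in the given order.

ponexufwired, ijtopizlehibjaul, jazofepiasegapi

/ponexufwiredk/: /k/ is the second consonant of a word-final cluster /dk/, so it deletes. → [ponexufwired].
/ijtopizlehibjaulz/: /z/ is the second consonant of a word-final cluster /lz/, so it deletes. → [ijtopizlehibjaul].
/jazofepiasegapi/: the rule's environment is not met; surfaces unchanged as [jazofepiasegapi].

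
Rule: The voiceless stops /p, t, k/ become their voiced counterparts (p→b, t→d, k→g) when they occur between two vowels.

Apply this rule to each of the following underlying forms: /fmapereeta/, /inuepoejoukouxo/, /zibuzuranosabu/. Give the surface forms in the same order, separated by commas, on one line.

fmabereeda, inueboejougouxo, zibuzuranosabu

/fmapereeta/: /p/ is a voiceless stop between vowels /a/ and /e/, so it voices to [b]. /t/ is a voiceless stop between vowels /e/ and /a/, so it voices to [d]. → [fmabereeda].
/inuepoejoukouxo/: /p/ is a voiceless stop between vowels /e/ and /o/, so it voices to [b]. /k/ is a voiceless stop between vowels /u/ and /o/, so it voices to [g]. → [inueboejougouxo].
/zibuzuranosabu/: the rule's environment is not met; surfaces unchanged as [zibuzuranosabu].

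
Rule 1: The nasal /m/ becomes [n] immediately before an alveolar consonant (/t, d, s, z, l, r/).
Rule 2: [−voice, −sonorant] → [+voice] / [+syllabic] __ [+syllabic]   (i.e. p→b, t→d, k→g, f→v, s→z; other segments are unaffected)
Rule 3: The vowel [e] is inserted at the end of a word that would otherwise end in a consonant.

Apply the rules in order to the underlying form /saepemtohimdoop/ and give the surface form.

Rule 1 (nasal place assimilation): /m/ precedes the alveolar consonant /t/, so it assimilates in place to [n]. /m/ precedes the alveolar consonant /d/, so it assimilates in place to [n]. /saepemtohimdoop/ → saepentohindoop.
Rule 2 (intervocalic voicing): /p/ is a voiceless obstruent between vowels /e/ and /e/, so it voices to [b]. /saepentohindoop/ → saebentohindoop.
Rule 3 (final e-epenthesis): the form ends in the consonant /p/, so [e] is inserted word-finally. /saebentohindoop/ → saebentohindoope.

saebentohindoope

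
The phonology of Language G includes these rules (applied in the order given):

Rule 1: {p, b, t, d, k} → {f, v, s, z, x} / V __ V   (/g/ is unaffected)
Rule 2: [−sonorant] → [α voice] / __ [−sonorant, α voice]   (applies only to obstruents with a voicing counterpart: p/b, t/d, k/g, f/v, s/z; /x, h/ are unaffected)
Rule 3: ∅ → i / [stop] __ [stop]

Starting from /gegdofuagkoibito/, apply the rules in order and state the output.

Rule 1 (intervocalic spirantization): /b/ is a stop between vowels /i/ and /i/, so it spirantizes to the fricative [v]. /t/ is a stop between vowels /i/ and /o/, so it spirantizes to the fricative [s]. /gegdofuagkoibito/ → gegdofuagkoiviso.
Rule 2 (regressive voicing assimilation): /g/ precedes the voiceless obstruent /k/, so it devoices to [k] by assimilation. /gegdofuagkoiviso/ → gegdofuakkoiviso.
Rule 3 (stop-cluster i-epenthesis): /g/ and /d/ form a stop–stop cluster, so [i] is inserted between them. /k/ and /k/ form a stop–stop cluster, so [i] is inserted between them. /gegdofuakkoiviso/ → gegidofuakikoiviso.

gegidofuakikoiviso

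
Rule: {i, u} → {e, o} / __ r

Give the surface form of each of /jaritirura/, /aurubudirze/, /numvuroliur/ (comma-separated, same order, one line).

jariterora, aorubuderze, numvorolior

/jaritirura/: /i/ is a high vowel immediately before /r/, so it lowers to [e]. /u/ is a high vowel immediately before /r/, so it lowers to [o]. → [jariterora].
/aurubudirze/: /u/ is a high vowel immediately before /r/, so it lowers to [o]. /i/ is a high vowel immediately before /r/, so it lowers to [e]. → [aorubuderze].
/numvuroliur/: /u/ is a high vowel immediately before /r/, so it lowers to [o]. /u/ is a high vowel immediately before /r/, so it lowers to [o]. → [numvorolior].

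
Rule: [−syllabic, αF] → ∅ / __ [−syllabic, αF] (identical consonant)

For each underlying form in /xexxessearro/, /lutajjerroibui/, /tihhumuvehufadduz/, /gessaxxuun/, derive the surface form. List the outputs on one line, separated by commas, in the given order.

xexesearo, lutajeroibui, tihumuvehufaduz, gesaxuun

/xexxessearro/: /xx/ is a geminate; the first /x/ deletes. /ss/ is a geminate; the first /s/ deletes. /rr/ is a geminate; the first /r/ deletes. → [xexesearo].
/lutajjerroibui/: /jj/ is a geminate; the first /j/ deletes. /rr/ is a geminate; the first /r/ deletes. → [lutajeroibui].
/tihhumuvehufadduz/: /hh/ is a geminate; the first /h/ deletes. /dd/ is a geminate; the first /d/ deletes. → [tihumuvehufaduz].
/gessaxxuun/: /ss/ is a geminate; the first /s/ deletes. /xx/ is a geminate; the first /x/ deletes. → [gesaxuun].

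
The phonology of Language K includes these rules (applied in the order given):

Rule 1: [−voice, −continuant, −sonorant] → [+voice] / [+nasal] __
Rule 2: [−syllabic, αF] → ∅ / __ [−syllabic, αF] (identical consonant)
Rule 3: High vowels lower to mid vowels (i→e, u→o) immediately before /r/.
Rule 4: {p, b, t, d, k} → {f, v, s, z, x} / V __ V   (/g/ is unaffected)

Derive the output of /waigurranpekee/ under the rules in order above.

waigoranbexee

Rule 1 (post-nasal voicing): /p/ is a voiceless stop immediately after the nasal /n/, so it voices to [b]. /waigurranpekee/ → waigurranbekee.
Rule 2 (degemination): /rr/ is a geminate; the first /r/ deletes. /waigurranbekee/ → waiguranbekee.
Rule 3 (pre-rhotic lowering): /u/ is a high vowel immediately before /r/, so it lowers to [o]. /waiguranbekee/ → waigoranbekee.
Rule 4 (intervocalic spirantization): /k/ is a stop between vowels /e/ and /e/, so it spirantizes to the fricative [x]. /waigoranbekee/ → waigoranbexee.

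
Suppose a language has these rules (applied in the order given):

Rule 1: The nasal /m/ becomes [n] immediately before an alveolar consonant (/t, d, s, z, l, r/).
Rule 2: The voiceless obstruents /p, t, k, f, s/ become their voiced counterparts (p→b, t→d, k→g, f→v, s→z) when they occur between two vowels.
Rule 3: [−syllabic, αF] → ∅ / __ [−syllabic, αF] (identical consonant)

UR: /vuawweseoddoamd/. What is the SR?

Rule 1 (nasal place assimilation): /m/ precedes the alveolar consonant /d/, so it assimilates in place to [n]. /vuawweseoddoamd/ → vuawweseoddoand.
Rule 2 (intervocalic voicing): /s/ is a voiceless obstruent between vowels /e/ and /e/, so it voices to [z]. /vuawweseoddoand/ → vuawwezeoddoand.
Rule 3 (degemination): /ww/ is a geminate; the first /w/ deletes. /dd/ is a geminate; the first /d/ deletes. /vuawwezeoddoand/ → vuawezeodoand.

vuawezeodoand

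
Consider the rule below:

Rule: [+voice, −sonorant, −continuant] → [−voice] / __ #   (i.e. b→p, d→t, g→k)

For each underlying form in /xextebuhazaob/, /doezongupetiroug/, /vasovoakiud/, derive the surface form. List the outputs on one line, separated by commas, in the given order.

/xextebuhazaob/: /b/ is a voiced stop in word-final position, so it devoices to [p]. → [xextebuhazaop].
/doezongupetiroug/: /g/ is a voiced stop in word-final position, so it devoices to [k]. → [doezongupetirouk].
/vasovoakiud/: /d/ is a voiced stop in word-final position, so it devoices to [t]. → [vasovoakiut].

xextebuhazaop, doezongupetirouk, vasovoakiut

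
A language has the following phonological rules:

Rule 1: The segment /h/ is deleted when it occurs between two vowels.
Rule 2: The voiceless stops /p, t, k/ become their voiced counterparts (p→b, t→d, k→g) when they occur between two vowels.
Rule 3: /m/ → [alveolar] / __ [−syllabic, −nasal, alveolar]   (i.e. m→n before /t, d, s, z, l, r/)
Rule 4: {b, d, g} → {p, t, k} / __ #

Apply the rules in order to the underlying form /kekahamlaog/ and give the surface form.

Rule 1 (intervocalic h-deletion): /h/ occurs between vowels /a/ and /a/, so it deletes. /kekahamlaog/ → kekaamlaog.
Rule 2 (intervocalic voicing): /k/ is a voiceless stop between vowels /e/ and /a/, so it voices to [g]. /kekaamlaog/ → kegaamlaog.
Rule 3 (nasal place assimilation): /m/ precedes the alveolar consonant /l/, so it assimilates in place to [n]. /kegaamlaog/ → kegaanlaog.
Rule 4 (final devoicing): /g/ is a voiced stop in word-final position, so it devoices to [k]. /kegaanlaog/ → kegaanlaok.

kegaanlaok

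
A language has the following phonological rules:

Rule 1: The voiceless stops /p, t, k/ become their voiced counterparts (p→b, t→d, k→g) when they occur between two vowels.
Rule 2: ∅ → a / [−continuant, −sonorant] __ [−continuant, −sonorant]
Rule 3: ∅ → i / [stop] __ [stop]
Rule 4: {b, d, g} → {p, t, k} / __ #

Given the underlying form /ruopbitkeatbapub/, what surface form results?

ruopabitakeatababup

Rule 1 (intervocalic voicing): /p/ is a voiceless stop between vowels /a/ and /u/, so it voices to [b]. /ruopbitkeatbapub/ → ruopbitkeatbabub.
Rule 2 (stop-cluster a-epenthesis): /p/ and /b/ form a stop–stop cluster, so [a] is inserted between them. /t/ and /k/ form a stop–stop cluster, so [a] is inserted between them. /t/ and /b/ form a stop–stop cluster, so [a] is inserted between them. /ruopbitkeatbabub/ → ruopabitakeatababub.
Rule 3 (stop-cluster i-epenthesis): no segment meets the environment; /ruopabitakeatababub/ is unchanged.
Rule 4 (final devoicing): /b/ is a voiced stop in word-final position, so it devoices to [p]. /ruopabitakeatababub/ → ruopabitakeatababup.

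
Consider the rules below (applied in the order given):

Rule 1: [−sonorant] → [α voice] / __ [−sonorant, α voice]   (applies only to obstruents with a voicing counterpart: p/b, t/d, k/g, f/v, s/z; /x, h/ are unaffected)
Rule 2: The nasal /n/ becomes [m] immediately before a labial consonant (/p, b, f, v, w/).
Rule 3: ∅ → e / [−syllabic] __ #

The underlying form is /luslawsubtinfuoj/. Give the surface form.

Rule 1 (regressive voicing assimilation): /b/ precedes the voiceless obstruent /t/, so it devoices to [p] by assimilation. /luslawsubtinfuoj/ → luslawsuptinfuoj.
Rule 2 (nasal place assimilation): /n/ precedes the labial consonant /f/, so it assimilates in place to [m]. /luslawsuptinfuoj/ → luslawsuptimfuoj.
Rule 3 (final e-epenthesis): the form ends in the consonant /j/, so [e] is inserted word-finally. /luslawsuptimfuoj/ → luslawsuptimfuoje.

luslawsuptimfuoje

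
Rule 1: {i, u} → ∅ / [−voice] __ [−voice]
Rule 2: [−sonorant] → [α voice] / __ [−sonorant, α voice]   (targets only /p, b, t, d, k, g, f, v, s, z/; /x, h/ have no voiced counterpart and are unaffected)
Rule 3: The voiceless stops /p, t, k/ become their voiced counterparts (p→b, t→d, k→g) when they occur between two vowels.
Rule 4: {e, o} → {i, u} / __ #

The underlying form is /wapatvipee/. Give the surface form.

Rule 1 (high vowel syncope): no segment meets the environment; /wapatvipee/ is unchanged.
Rule 2 (regressive voicing assimilation): /t/ precedes the voiced obstruent /v/, so it voices to [d] by assimilation. /wapatvipee/ → wapadvipee.
Rule 3 (intervocalic voicing): /p/ is a voiceless stop between vowels /a/ and /a/, so it voices to [b]. /p/ is a voiceless stop between vowels /i/ and /e/, so it voices to [b]. /wapadvipee/ → wabadvibee.
Rule 4 (final vowel raising): /e/ is a mid vowel in word-final position, so it raises to [i]. /wabadvibee/ → wabadvibei.

wabadvibei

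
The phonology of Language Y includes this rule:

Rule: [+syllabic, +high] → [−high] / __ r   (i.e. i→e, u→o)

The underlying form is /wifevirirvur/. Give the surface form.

Scanning /wifevirirvur/: /i/ at position 2 is not in the conditioning environment; /i/ is a high vowel immediately before /r/, so it lowers to [e]; /i/ is a high vowel immediately before /r/, so it lowers to [e]; /u/ is a high vowel immediately before /r/, so it lowers to [o].
Result: [wifeverervor].

wifeverervor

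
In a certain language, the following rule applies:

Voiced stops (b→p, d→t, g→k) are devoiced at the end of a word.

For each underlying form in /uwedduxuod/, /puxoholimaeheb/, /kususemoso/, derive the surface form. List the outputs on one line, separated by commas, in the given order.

/uwedduxuod/: /d/ is a voiced stop in word-final position, so it devoices to [t]. → [uwedduxuot].
/puxoholimaeheb/: /b/ is a voiced stop in word-final position, so it devoices to [p]. → [puxoholimaehep].
/kususemoso/: the rule's environment is not met; surfaces unchanged as [kususemoso].

uwedduxuot, puxoholimaehep, kususemoso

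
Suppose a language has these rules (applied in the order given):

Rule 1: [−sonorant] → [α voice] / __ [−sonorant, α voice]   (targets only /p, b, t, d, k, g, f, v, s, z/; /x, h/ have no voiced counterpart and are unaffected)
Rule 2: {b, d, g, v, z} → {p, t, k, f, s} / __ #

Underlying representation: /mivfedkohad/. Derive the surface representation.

Rule 1 (regressive voicing assimilation): /v/ precedes the voiceless obstruent /f/, so it devoices to [f] by assimilation. /d/ precedes the voiceless obstruent /k/, so it devoices to [t] by assimilation. /mivfedkohad/ → miffetkohad.
Rule 2 (final devoicing): /d/ is a voiced obstruent in word-final position, so it devoices to [t]. /miffetkohad/ → miffetkohat.

miffetkohat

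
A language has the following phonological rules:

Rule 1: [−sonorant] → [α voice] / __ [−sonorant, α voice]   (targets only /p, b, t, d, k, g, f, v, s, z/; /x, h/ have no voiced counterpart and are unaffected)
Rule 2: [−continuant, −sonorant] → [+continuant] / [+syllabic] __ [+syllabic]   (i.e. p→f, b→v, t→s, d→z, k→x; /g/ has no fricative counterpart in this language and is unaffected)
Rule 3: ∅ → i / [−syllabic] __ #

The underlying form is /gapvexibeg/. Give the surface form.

gabvexivegi

Rule 1 (regressive voicing assimilation): /p/ precedes the voiced obstruent /v/, so it voices to [b] by assimilation. /gapvexibeg/ → gabvexibeg.
Rule 2 (intervocalic spirantization): /b/ is a stop between vowels /i/ and /e/, so it spirantizes to the fricative [v]. /gabvexibeg/ → gabvexiveg.
Rule 3 (final i-epenthesis): the form ends in the consonant /g/, so [i] is inserted word-finally. /gabvexiveg/ → gabvexivegi.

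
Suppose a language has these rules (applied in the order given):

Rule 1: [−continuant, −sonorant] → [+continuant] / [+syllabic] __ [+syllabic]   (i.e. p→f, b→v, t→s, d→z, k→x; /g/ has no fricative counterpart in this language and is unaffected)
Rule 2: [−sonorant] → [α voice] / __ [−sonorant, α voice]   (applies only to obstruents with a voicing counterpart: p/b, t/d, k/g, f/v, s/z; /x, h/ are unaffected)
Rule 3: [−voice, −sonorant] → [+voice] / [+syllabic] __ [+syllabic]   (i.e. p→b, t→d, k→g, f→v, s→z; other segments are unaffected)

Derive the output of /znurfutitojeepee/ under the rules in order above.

Rule 1 (intervocalic spirantization): /t/ is a stop between vowels /u/ and /i/, so it spirantizes to the fricative [s]. /t/ is a stop between vowels /i/ and /o/, so it spirantizes to the fricative [s]. /p/ is a stop between vowels /e/ and /e/, so it spirantizes to the fricative [f]. /znurfutitojeepee/ → znurfusisojeefee.
Rule 2 (regressive voicing assimilation): no segment meets the environment; /znurfusisojeefee/ is unchanged.
Rule 3 (intervocalic voicing): /s/ is a voiceless obstruent between vowels /u/ and /i/, so it voices to [z]. /s/ is a voiceless obstruent between vowels /i/ and /o/, so it voices to [z]. /f/ is a voiceless obstruent between vowels /e/ and /e/, so it voices to [v]. /znurfusisojeefee/ → znurfuzizojeevee.

znurfuzizojeevee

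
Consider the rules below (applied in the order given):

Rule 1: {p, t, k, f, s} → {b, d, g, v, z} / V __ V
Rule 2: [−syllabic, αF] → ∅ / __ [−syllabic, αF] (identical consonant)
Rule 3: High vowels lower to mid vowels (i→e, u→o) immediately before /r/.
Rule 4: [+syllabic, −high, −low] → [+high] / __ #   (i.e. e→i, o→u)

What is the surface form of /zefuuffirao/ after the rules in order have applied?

Rule 1 (intervocalic voicing): /f/ is a voiceless obstruent between vowels /e/ and /u/, so it voices to [v]. /zefuuffirao/ → zevuuffirao.
Rule 2 (degemination): /ff/ is a geminate; the first /f/ deletes. /zevuuffirao/ → zevuufirao.
Rule 3 (pre-rhotic lowering): /i/ is a high vowel immediately before /r/, so it lowers to [e]. /zevuufirao/ → zevuuferao.
Rule 4 (final vowel raising): /o/ is a mid vowel in word-final position, so it raises to [u]. /zevuuferao/ → zevuuferau.

zevuuferau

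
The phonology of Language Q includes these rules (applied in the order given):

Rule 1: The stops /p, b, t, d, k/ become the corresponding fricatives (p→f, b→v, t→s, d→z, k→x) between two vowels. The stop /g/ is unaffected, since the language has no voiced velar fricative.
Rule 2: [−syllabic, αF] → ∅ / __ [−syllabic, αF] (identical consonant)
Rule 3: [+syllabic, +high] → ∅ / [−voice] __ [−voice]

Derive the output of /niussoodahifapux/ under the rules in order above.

niusoozahfafx

Rule 1 (intervocalic spirantization): /d/ is a stop between vowels /o/ and /a/, so it spirantizes to the fricative [z]. /p/ is a stop between vowels /a/ and /u/, so it spirantizes to the fricative [f]. /niussoodahifapux/ → niussoozahifafux.
Rule 2 (degemination): /ss/ is a geminate; the first /s/ deletes. /niussoozahifafux/ → niusoozahifafux.
Rule 3 (high vowel syncope): /i/ is a high vowel flanked by voiceless consonants /h/ and /f/, so it deletes. /u/ is a high vowel flanked by voiceless consonants /f/ and /x/, so it deletes. /niusoozahifafux/ → niusoozahfafx.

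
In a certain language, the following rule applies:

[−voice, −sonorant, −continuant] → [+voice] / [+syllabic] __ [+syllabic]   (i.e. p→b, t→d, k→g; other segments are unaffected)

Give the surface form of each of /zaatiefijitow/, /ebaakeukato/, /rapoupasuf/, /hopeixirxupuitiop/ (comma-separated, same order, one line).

/zaatiefijitow/: /t/ is a voiceless stop between vowels /a/ and /i/, so it voices to [d]. /t/ is a voiceless stop between vowels /i/ and /o/, so it voices to [d]. → [zaadiefijidow].
/ebaakeukato/: /k/ is a voiceless stop between vowels /a/ and /e/, so it voices to [g]. /k/ is a voiceless stop between vowels /u/ and /a/, so it voices to [g]. /t/ is a voiceless stop between vowels /a/ and /o/, so it voices to [d]. → [ebaageugado].
/rapoupasuf/: /p/ is a voiceless stop between vowels /a/ and /o/, so it voices to [b]. /p/ is a voiceless stop between vowels /u/ and /a/, so it voices to [b]. → [raboubasuf].
/hopeixirxupuitiop/: /p/ is a voiceless stop between vowels /o/ and /e/, so it voices to [b]. /p/ is a voiceless stop between vowels /u/ and /u/, so it voices to [b]. /t/ is a voiceless stop between vowels /i/ and /i/, so it voices to [d]. → [hobeixirxubuidiop].

zaadiefijidow, ebaageugado, raboubasuf, hobeixirxubuidiop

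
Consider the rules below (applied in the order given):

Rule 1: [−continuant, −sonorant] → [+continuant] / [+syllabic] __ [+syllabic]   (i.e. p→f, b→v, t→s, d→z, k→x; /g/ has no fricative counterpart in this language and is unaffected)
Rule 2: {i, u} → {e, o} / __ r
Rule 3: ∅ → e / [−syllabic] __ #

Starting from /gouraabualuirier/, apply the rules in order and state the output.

Rule 1 (intervocalic spirantization): /b/ is a stop between vowels /a/ and /u/, so it spirantizes to the fricative [v]. /gouraabualuirier/ → gouraavualuirier.
Rule 2 (pre-rhotic lowering): /u/ is a high vowel immediately before /r/, so it lowers to [o]. /i/ is a high vowel immediately before /r/, so it lowers to [e]. /gouraavualuirier/ → gooraavualuerier.
Rule 3 (final e-epenthesis): the form ends in the consonant /r/, so [e] is inserted word-finally. /gooraavualuerier/ → gooraavualueriere.

gooraavualueriere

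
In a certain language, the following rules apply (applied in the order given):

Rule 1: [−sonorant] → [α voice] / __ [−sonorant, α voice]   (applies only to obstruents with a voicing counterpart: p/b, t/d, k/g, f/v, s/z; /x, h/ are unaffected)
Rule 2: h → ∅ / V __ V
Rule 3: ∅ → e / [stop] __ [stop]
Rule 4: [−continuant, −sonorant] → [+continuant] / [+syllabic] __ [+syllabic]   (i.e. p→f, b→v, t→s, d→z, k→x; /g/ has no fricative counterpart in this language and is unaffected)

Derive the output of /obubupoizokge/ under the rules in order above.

Rule 1 (regressive voicing assimilation): /k/ precedes the voiced obstruent /g/, so it voices to [g] by assimilation. /obubupoizokge/ → obubupoizogge.
Rule 2 (intervocalic h-deletion): no segment meets the environment; /obubupoizogge/ is unchanged.
Rule 3 (stop-cluster e-epenthesis): /g/ and /g/ form a stop–stop cluster, so [e] is inserted between them. /obubupoizogge/ → obubupoizogege.
Rule 4 (intervocalic spirantization): /b/ is a stop between vowels /o/ and /u/, so it spirantizes to the fricative [v]. /b/ is a stop between vowels /u/ and /u/, so it spirantizes to the fricative [v]. /p/ is a stop between vowels /u/ and /o/, so it spirantizes to the fricative [f]. /obubupoizogege/ → ovuvufoizogege.

ovuvufoizogege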